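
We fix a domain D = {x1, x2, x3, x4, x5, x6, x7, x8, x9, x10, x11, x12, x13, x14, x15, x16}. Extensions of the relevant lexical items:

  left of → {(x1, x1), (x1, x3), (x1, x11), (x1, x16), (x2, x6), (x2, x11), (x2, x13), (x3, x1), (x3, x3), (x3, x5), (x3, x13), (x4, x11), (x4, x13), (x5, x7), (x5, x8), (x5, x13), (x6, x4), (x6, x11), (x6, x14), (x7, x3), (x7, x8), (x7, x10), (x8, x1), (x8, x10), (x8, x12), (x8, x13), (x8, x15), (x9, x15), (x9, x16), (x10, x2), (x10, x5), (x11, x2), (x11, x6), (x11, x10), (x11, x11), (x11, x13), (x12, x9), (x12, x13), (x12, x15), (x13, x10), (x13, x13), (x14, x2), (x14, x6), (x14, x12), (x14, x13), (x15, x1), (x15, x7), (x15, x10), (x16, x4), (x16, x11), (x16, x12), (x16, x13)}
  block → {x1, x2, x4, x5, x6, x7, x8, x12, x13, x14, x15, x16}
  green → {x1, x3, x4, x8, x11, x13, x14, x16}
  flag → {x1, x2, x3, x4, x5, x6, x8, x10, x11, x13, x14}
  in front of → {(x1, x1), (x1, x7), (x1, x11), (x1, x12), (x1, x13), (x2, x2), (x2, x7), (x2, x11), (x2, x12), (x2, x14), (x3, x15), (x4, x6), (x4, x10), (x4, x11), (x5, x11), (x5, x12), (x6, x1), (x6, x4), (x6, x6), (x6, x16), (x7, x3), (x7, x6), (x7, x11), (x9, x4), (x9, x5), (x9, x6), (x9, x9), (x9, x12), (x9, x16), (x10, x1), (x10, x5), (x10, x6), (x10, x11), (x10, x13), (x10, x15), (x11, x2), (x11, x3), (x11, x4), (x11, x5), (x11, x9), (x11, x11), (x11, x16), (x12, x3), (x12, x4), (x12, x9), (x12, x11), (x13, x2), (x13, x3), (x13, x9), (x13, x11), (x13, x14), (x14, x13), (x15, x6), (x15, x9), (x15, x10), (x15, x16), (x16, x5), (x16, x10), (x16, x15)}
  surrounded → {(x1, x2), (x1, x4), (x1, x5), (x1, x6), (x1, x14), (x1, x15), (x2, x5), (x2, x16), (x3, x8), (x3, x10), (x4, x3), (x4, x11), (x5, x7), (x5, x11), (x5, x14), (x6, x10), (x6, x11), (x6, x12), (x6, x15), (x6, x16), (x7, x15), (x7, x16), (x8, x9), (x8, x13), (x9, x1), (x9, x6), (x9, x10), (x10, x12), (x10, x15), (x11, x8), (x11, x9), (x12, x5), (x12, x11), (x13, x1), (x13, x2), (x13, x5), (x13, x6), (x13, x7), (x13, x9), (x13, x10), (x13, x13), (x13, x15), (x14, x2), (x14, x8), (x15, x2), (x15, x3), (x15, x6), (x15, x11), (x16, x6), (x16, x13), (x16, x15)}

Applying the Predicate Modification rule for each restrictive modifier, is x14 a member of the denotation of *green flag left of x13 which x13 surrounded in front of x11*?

⟦left of x13⟧ = {x : ⟨x, x13⟩ ∈ ⟦left of⟧} = {x2, x3, x4, x5, x8, x11, x12, x13, x14, x16}
⟦which x13 surrounded⟧ = {x : ⟨x13, x⟩ ∈ ⟦surrounded⟧} = {x1, x2, x5, x6, x7, x9, x10, x13, x15}
⟦in front of x11⟧ = {x : ⟨x, x11⟩ ∈ ⟦in front of⟧} = {x1, x2, x4, x5, x7, x10, x11, x12, x13}
⟦flag⟧ = {x1, x2, x3, x4, x5, x6, x8, x10, x11, x13, x14}
… ∩ ⟦left of x13⟧ = {x1, x2, x3, x4, x5, x6, x8, x10, x11, x13, x14} ∩ {x2, x3, x4, x5, x8, x11, x12, x13, x14, x16} = {x2, x3, x4, x5, x8, x11, x13, x14}
… ∩ ⟦which x13 surrounded⟧ = {x2, x3, x4, x5, x8, x11, x13, x14} ∩ {x1, x2, x5, x6, x7, x9, x10, x13, x15} = {x2, x5, x13}
… ∩ ⟦in front of x11⟧ = {x2, x5, x13} ∩ {x1, x2, x4, x5, x7, x10, x11, x12, x13} = {x2, x5, x13}
… ∩ ⟦green⟧ = {x2, x5, x13} ∩ {x1, x3, x4, x8, x11, x13, x14, x16} = {x13}
⟦green flag left of x13 which x13 surrounded in front of x11⟧ = {x13}; x14 ∉ this set.

no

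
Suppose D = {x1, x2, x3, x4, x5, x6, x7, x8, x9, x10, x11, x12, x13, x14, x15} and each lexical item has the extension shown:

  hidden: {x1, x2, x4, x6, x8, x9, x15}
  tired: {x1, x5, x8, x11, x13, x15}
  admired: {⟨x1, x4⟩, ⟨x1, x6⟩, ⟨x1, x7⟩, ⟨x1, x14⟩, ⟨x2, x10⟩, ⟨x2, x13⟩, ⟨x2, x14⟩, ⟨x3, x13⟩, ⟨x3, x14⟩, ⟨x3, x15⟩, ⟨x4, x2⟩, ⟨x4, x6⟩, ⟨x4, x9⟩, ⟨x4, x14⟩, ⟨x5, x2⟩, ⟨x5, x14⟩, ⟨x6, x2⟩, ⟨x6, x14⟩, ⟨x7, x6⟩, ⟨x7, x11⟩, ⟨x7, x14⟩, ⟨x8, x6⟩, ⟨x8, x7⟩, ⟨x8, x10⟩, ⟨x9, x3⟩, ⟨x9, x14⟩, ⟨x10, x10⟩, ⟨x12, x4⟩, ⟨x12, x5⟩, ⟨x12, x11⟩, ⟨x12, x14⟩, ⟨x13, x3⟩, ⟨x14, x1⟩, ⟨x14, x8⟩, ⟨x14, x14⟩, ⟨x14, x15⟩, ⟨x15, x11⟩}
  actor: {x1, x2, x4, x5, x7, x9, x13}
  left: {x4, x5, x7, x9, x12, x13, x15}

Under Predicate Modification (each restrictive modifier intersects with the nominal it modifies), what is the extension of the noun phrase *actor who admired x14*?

⟦who admired x14⟧ = {x : ⟨x, x14⟩ ∈ ⟦admired⟧} = {x1, x2, x3, x4, x5, x6, x7, x9, x12, x14}
⟦actor⟧ = {x1, x2, x4, x5, x7, x9, x13}
… ∩ ⟦who admired x14⟧ = {x1, x2, x4, x5, x7, x9, x13} ∩ {x1, x2, x3, x4, x5, x6, x7, x9, x12, x14} = {x1, x2, x4, x5, x7, x9}
So ⟦actor who admired x14⟧ = {x1, x2, x4, x5, x7, x9}.

{x1, x2, x4, x5, x7, x9}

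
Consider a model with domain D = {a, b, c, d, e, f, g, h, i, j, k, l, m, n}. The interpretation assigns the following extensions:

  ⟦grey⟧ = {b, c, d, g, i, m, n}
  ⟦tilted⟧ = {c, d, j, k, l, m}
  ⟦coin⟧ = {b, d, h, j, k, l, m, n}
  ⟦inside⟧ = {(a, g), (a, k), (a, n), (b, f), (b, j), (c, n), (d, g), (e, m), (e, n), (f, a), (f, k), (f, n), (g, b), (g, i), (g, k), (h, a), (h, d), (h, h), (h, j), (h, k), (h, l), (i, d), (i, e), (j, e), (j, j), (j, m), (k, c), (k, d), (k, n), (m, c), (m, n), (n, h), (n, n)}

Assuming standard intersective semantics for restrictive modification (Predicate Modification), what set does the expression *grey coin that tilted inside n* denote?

{m}

⟦that tilted⟧ = ⟦tilted⟧ = {c, d, j, k, l, m}
⟦inside n⟧ = {x : ⟨x, n⟩ ∈ ⟦inside⟧} = {a, c, e, f, k, m, n}
⟦coin⟧ = {b, d, h, j, k, l, m, n}
… ∩ ⟦that tilted⟧ = {b, d, h, j, k, l, m, n} ∩ {c, d, j, k, l, m} = {d, j, k, l, m}
… ∩ ⟦inside n⟧ = {d, j, k, l, m} ∩ {a, c, e, f, k, m, n} = {k, m}
… ∩ ⟦grey⟧ = {k, m} ∩ {b, c, d, g, i, m, n} = {m}
So ⟦grey coin that tilted inside n⟧ = {m}.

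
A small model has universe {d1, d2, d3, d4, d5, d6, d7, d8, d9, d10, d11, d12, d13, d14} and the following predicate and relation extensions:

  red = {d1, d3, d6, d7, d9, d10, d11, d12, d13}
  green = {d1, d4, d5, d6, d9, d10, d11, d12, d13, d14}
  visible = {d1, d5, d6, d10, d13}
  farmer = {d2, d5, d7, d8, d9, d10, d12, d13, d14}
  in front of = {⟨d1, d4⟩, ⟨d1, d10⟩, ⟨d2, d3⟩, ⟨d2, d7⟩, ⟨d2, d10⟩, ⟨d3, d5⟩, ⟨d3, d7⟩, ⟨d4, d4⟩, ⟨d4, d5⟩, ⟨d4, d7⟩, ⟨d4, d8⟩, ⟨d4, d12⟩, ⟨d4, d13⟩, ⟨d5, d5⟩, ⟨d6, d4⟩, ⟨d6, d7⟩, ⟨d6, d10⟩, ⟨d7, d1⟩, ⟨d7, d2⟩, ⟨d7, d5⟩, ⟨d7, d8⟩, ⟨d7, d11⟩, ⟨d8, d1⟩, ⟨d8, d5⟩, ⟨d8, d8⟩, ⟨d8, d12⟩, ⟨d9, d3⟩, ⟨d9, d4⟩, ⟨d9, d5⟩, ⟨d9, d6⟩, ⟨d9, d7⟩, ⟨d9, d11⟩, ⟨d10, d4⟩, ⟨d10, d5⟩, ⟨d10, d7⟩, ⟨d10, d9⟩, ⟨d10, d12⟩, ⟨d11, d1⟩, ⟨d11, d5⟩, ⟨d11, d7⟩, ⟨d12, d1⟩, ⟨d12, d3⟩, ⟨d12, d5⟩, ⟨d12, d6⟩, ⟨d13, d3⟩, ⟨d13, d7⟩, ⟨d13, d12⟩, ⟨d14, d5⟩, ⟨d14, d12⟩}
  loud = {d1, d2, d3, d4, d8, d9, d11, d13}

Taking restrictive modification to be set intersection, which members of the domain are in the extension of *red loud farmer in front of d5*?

⟦in front of d5⟧ = {x : ⟨x, d5⟩ ∈ ⟦in front of⟧} = {d3, d4, d5, d7, d8, d9, d10, d11, d12, d14}
⟦farmer⟧ = {d2, d5, d7, d8, d9, d10, d12, d13, d14}
… ∩ ⟦in front of d5⟧ = {d2, d5, d7, d8, d9, d10, d12, d13, d14} ∩ {d3, d4, d5, d7, d8, d9, d10, d11, d12, d14} = {d5, d7, d8, d9, d10, d12, d14}
… ∩ ⟦red⟧ = {d5, d7, d8, d9, d10, d12, d14} ∩ {d1, d3, d6, d7, d9, d10, d11, d12, d13} = {d7, d9, d10, d12}
… ∩ ⟦loud⟧ = {d7, d9, d10, d12} ∩ {d1, d2, d3, d4, d8, d9, d11, d13} = {d9}
So ⟦red loud farmer in front of d5⟧ = {d9}.

{d9}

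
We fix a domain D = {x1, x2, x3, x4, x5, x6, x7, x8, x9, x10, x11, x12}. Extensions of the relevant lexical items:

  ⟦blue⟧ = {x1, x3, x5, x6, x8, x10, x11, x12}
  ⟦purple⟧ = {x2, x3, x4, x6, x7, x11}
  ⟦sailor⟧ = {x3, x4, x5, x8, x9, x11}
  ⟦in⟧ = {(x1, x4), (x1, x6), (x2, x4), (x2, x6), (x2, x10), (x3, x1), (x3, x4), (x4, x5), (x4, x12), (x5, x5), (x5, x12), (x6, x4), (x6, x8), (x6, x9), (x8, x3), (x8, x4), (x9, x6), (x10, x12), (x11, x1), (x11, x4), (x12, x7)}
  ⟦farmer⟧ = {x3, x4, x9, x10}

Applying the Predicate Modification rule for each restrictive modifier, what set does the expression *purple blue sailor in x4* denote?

⟦in x4⟧ = {x : ⟨x, x4⟩ ∈ ⟦in⟧} = {x1, x2, x3, x6, x8, x11}
⟦sailor⟧ = {x3, x4, x5, x8, x9, x11}
… ∩ ⟦in x4⟧ = {x3, x4, x5, x8, x9, x11} ∩ {x1, x2, x3, x6, x8, x11} = {x3, x8, x11}
… ∩ ⟦purple⟧ = {x3, x8, x11} ∩ {x2, x3, x4, x6, x7, x11} = {x3, x11}
… ∩ ⟦blue⟧ = {x3, x11} ∩ {x1, x3, x5, x6, x8, x10, x11, x12} = {x3, x11}
So ⟦purple blue sailor in x4⟧ = {x3, x11}.

{x3, x11}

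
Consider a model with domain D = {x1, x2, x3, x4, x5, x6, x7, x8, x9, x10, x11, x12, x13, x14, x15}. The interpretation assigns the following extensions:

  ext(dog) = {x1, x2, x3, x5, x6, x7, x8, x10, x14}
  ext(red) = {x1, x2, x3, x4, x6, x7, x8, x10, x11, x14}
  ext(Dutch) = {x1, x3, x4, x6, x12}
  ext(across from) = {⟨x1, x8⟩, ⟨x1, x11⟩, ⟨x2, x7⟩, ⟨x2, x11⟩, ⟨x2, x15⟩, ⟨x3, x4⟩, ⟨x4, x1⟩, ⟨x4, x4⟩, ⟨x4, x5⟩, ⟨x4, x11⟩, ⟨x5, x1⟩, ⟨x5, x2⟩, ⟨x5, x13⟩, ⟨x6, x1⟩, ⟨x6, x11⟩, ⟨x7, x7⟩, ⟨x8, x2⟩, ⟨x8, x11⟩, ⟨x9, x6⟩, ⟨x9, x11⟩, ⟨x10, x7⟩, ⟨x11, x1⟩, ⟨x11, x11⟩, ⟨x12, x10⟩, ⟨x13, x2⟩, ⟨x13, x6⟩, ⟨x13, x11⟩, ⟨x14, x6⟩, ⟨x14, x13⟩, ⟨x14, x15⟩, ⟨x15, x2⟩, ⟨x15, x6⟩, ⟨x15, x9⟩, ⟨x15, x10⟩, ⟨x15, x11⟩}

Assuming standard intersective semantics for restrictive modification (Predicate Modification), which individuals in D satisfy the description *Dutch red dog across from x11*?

⟦across from x11⟧ = {x : ⟨x, x11⟩ ∈ ⟦across from⟧} = {x1, x2, x4, x6, x8, x9, x11, x13, x15}
⟦dog⟧ = {x1, x2, x3, x5, x6, x7, x8, x10, x14}
… ∩ ⟦across from x11⟧ = {x1, x2, x3, x5, x6, x7, x8, x10, x14} ∩ {x1, x2, x4, x6, x8, x9, x11, x13, x15} = {x1, x2, x6, x8}
… ∩ ⟦Dutch⟧ = {x1, x2, x6, x8} ∩ {x1, x3, x4, x6, x12} = {x1, x6}
… ∩ ⟦red⟧ = {x1, x6} ∩ {x1, x2, x3, x4, x6, x7, x8, x10, x11, x14} = {x1, x6}
So ⟦Dutch red dog across from x11⟧ = {x1, x6}.

{x1, x6}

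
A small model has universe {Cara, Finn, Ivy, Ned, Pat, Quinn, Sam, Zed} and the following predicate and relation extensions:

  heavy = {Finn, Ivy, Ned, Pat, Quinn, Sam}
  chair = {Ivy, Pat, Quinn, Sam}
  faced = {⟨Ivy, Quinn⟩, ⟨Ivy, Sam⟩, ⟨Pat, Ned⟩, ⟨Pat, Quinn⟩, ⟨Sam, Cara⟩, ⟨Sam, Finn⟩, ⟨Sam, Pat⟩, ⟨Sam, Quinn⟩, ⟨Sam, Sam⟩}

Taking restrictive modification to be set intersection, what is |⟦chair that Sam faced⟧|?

3

⟦that Sam faced⟧ = {x : ⟨Sam, x⟩ ∈ ⟦faced⟧} = {Cara, Finn, Pat, Quinn, Sam}
⟦chair⟧ = {Ivy, Pat, Quinn, Sam}
… ∩ ⟦that Sam faced⟧ = {Ivy, Pat, Quinn, Sam} ∩ {Cara, Finn, Pat, Quinn, Sam} = {Pat, Quinn, Sam}
⟦chair that Sam faced⟧ = {Pat, Quinn, Sam}, so the cardinality is 3.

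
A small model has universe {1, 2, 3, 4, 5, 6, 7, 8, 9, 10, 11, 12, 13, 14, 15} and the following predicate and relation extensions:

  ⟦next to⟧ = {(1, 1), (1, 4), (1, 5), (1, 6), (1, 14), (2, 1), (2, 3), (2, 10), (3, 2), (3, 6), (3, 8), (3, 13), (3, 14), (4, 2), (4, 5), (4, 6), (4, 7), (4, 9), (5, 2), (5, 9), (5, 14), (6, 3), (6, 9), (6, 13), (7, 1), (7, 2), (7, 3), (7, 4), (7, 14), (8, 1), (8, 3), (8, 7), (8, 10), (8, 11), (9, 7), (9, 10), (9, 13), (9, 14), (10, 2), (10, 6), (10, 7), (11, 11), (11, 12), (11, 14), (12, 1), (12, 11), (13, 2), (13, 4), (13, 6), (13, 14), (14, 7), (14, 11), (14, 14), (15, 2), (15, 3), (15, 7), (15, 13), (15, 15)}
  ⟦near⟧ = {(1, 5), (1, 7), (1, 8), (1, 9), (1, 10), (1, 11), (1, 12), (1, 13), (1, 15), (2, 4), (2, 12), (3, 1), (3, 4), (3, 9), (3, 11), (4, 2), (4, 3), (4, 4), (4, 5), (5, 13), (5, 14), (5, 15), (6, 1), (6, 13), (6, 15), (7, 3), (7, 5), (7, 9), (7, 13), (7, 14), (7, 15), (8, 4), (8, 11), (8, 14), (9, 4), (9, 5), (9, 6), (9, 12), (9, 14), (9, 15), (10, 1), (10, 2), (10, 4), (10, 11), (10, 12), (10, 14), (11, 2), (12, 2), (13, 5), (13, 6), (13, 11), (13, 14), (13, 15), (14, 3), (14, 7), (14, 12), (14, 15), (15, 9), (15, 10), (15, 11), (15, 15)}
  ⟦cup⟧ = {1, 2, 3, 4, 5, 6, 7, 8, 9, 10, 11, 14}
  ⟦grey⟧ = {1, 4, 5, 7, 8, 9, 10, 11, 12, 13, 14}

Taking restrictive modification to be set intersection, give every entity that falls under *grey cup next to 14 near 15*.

⟦next to 14⟧ = {x : ⟨x, 14⟩ ∈ ⟦next to⟧} = {1, 3, 5, 7, 9, 11, 13, 14}
⟦near 15⟧ = {x : ⟨x, 15⟩ ∈ ⟦near⟧} = {1, 5, 6, 7, 9, 13, 14, 15}
⟦cup⟧ = {1, 2, 3, 4, 5, 6, 7, 8, 9, 10, 11, 14}
… ∩ ⟦next to 14⟧ = {1, 2, 3, 4, 5, 6, 7, 8, 9, 10, 11, 14} ∩ {1, 3, 5, 7, 9, 11, 13, 14} = {1, 3, 5, 7, 9, 11, 14}
… ∩ ⟦near 15⟧ = {1, 3, 5, 7, 9, 11, 14} ∩ {1, 5, 6, 7, 9, 13, 14, 15} = {1, 5, 7, 9, 14}
… ∩ ⟦grey⟧ = {1, 5, 7, 9, 14} ∩ {1, 4, 5, 7, 8, 9, 10, 11, 12, 13, 14} = {1, 5, 7, 9, 14}
So ⟦grey cup next to 14 near 15⟧ = {1, 5, 7, 9, 14}.

{1, 5, 7, 9, 14}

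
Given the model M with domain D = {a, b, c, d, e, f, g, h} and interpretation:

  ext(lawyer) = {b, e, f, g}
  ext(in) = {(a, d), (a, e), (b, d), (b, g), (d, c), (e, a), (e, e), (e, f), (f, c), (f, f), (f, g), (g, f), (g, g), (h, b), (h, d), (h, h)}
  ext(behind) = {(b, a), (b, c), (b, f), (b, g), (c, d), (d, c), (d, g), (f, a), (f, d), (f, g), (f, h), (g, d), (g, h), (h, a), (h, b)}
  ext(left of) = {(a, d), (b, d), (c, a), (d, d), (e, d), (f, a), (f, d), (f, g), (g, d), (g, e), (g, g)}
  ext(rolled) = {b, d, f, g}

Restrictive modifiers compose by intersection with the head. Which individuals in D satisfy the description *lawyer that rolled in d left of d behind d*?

∅

⟦that rolled⟧ = ⟦rolled⟧ = {b, d, f, g}
⟦in d⟧ = {x : ⟨x, d⟩ ∈ ⟦in⟧} = {a, b, h}
⟦left of d⟧ = {x : ⟨x, d⟩ ∈ ⟦left of⟧} = {a, b, d, e, f, g}
⟦behind d⟧ = {x : ⟨x, d⟩ ∈ ⟦behind⟧} = {c, f, g}
⟦lawyer⟧ = {b, e, f, g}
… ∩ ⟦that rolled⟧ = {b, e, f, g} ∩ {b, d, f, g} = {b, f, g}
… ∩ ⟦in d⟧ = {b, f, g} ∩ {a, b, h} = {b}
… ∩ ⟦left of d⟧ = {b} ∩ {a, b, d, e, f, g} = {b}
… ∩ ⟦behind d⟧ = {b} ∩ {c, f, g} = ∅
So ⟦lawyer that rolled in d left of d behind d⟧ = ∅.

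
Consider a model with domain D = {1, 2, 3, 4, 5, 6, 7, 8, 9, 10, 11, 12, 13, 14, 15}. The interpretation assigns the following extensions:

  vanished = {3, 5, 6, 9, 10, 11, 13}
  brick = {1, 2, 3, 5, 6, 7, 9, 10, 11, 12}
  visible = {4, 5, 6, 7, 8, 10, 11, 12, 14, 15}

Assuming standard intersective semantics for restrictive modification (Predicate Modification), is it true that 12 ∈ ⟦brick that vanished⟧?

⟦that vanished⟧ = ⟦vanished⟧ = {3, 5, 6, 9, 10, 11, 13}
⟦brick⟧ = {1, 2, 3, 5, 6, 7, 9, 10, 11, 12}
… ∩ ⟦that vanished⟧ = {1, 2, 3, 5, 6, 7, 9, 10, 11, 12} ∩ {3, 5, 6, 9, 10, 11, 13} = {3, 5, 6, 9, 10, 11}
⟦brick that vanished⟧ = {3, 5, 6, 9, 10, 11}; 12 ∉ this set.

no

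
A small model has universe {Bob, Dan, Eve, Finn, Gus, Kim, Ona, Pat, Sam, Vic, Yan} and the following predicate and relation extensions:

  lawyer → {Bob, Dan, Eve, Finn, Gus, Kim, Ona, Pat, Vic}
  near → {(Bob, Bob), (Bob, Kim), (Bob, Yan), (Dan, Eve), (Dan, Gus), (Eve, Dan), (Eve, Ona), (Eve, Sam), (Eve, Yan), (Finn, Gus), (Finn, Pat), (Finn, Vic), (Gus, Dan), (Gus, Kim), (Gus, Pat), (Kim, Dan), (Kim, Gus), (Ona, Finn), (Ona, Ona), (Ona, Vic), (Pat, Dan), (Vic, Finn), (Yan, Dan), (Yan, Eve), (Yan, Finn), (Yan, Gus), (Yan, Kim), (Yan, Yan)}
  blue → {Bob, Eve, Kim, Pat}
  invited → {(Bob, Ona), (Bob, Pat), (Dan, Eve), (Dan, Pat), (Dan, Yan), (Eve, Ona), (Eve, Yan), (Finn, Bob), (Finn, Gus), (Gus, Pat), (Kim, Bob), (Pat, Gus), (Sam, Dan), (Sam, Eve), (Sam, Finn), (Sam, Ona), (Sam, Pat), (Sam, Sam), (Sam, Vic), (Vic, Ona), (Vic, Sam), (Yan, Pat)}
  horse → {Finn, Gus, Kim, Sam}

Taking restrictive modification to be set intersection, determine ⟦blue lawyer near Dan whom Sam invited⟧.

⟦near Dan⟧ = {x : ⟨x, Dan⟩ ∈ ⟦near⟧} = {Eve, Gus, Kim, Pat, Yan}
⟦whom Sam invited⟧ = {x : ⟨Sam, x⟩ ∈ ⟦invited⟧} = {Dan, Eve, Finn, Ona, Pat, Sam, Vic}
⟦lawyer⟧ = {Bob, Dan, Eve, Finn, Gus, Kim, Ona, Pat, Vic}
… ∩ ⟦near Dan⟧ = {Bob, Dan, Eve, Finn, Gus, Kim, Ona, Pat, Vic} ∩ {Eve, Gus, Kim, Pat, Yan} = {Eve, Gus, Kim, Pat}
… ∩ ⟦whom Sam invited⟧ = {Eve, Gus, Kim, Pat} ∩ {Dan, Eve, Finn, Ona, Pat, Sam, Vic} = {Eve, Pat}
… ∩ ⟦blue⟧ = {Eve, Pat} ∩ {Bob, Eve, Kim, Pat} = {Eve, Pat}
So ⟦blue lawyer near Dan whom Sam invited⟧ = {Eve, Pat}.

{Eve, Pat}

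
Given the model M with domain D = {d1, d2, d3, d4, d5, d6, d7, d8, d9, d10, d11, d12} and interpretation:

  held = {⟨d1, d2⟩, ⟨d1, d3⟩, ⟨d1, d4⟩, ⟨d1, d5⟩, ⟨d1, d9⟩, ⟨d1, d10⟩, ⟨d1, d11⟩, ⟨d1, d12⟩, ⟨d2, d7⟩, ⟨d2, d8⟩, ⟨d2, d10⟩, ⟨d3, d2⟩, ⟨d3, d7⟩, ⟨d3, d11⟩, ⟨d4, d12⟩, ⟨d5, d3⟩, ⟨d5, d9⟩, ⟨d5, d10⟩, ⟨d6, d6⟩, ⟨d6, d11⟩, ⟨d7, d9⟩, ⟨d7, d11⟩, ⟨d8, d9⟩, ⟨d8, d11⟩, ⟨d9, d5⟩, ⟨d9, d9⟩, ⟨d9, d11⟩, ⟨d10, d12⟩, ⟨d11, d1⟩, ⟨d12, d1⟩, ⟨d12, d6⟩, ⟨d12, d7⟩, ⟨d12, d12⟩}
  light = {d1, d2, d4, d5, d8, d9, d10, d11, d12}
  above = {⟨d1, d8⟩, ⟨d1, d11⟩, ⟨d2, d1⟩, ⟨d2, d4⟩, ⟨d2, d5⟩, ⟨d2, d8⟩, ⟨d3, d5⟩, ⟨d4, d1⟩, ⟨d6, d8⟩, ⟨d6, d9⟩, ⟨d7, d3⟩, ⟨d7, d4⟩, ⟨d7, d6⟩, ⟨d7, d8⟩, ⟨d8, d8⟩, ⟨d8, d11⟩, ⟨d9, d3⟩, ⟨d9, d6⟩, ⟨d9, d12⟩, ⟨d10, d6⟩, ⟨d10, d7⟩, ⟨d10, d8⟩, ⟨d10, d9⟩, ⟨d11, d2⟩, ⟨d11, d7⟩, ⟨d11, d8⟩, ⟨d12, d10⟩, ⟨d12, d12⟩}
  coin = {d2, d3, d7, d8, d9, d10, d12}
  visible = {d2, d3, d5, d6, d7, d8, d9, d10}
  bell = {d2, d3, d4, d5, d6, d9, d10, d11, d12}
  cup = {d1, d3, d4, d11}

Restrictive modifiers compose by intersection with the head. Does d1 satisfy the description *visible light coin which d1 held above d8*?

⟦which d1 held⟧ = {x : ⟨d1, x⟩ ∈ ⟦held⟧} = {d2, d3, d4, d5, d9, d10, d11, d12}
⟦above d8⟧ = {x : ⟨x, d8⟩ ∈ ⟦above⟧} = {d1, d2, d6, d7, d8, d10, d11}
⟦coin⟧ = {d2, d3, d7, d8, d9, d10, d12}
… ∩ ⟦which d1 held⟧ = {d2, d3, d7, d8, d9, d10, d12} ∩ {d2, d3, d4, d5, d9, d10, d11, d12} = {d2, d3, d9, d10, d12}
… ∩ ⟦above d8⟧ = {d2, d3, d9, d10, d12} ∩ {d1, d2, d6, d7, d8, d10, d11} = {d2, d10}
… ∩ ⟦visible⟧ = {d2, d10} ∩ {d2, d3, d5, d6, d7, d8, d9, d10} = {d2, d10}
… ∩ ⟦light⟧ = {d2, d10} ∩ {d1, d2, d4, d5, d8, d9, d10, d11, d12} = {d2, d10}
⟦visible light coin which d1 held above d8⟧ = {d2, d10}; d1 ∉ this set.

no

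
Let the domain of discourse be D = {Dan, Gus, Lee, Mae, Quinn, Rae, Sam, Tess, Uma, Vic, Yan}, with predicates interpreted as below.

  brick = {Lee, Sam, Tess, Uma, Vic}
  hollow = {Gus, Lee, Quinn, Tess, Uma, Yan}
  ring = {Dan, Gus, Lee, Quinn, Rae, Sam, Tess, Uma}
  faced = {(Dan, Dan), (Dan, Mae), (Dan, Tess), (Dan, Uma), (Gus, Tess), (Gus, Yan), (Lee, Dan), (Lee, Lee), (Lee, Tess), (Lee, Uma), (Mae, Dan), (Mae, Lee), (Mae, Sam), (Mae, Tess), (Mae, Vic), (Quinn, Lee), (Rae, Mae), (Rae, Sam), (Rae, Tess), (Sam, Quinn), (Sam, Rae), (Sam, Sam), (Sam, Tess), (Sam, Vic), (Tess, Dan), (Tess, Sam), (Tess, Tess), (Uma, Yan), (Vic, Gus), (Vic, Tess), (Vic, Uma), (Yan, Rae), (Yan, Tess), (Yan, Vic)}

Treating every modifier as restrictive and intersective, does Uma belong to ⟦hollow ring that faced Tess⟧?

⟦that faced Tess⟧ = {x : ⟨x, Tess⟩ ∈ ⟦faced⟧} = {Dan, Gus, Lee, Mae, Rae, Sam, Tess, Vic, Yan}
⟦ring⟧ = {Dan, Gus, Lee, Quinn, Rae, Sam, Tess, Uma}
… ∩ ⟦that faced Tess⟧ = {Dan, Gus, Lee, Quinn, Rae, Sam, Tess, Uma} ∩ {Dan, Gus, Lee, Mae, Rae, Sam, Tess, Vic, Yan} = {Dan, Gus, Lee, Rae, Sam, Tess}
… ∩ ⟦hollow⟧ = {Dan, Gus, Lee, Rae, Sam, Tess} ∩ {Gus, Lee, Quinn, Tess, Uma, Yan} = {Gus, Lee, Tess}
⟦hollow ring that faced Tess⟧ = {Gus, Lee, Tess}; Uma ∉ this set.

no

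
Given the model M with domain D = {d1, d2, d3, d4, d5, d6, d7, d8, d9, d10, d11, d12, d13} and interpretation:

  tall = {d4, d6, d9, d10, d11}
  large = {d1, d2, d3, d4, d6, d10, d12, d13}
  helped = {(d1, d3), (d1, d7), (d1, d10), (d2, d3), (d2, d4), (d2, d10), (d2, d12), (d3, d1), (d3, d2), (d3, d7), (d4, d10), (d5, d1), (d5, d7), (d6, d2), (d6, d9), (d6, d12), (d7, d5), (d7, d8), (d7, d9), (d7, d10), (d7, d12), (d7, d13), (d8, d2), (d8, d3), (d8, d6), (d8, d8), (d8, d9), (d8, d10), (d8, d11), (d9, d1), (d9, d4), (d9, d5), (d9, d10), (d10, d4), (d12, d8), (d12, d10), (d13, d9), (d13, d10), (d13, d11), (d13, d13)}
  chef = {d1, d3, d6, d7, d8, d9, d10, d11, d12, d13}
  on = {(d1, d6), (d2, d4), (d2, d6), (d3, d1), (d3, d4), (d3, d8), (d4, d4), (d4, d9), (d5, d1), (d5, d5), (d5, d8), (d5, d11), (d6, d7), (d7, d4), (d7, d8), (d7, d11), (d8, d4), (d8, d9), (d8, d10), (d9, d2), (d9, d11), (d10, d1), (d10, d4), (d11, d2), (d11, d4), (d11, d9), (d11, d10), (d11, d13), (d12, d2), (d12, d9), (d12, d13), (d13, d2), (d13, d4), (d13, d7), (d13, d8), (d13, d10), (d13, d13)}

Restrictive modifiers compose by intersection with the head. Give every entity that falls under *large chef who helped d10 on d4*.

⟦who helped d10⟧ = {x : ⟨x, d10⟩ ∈ ⟦helped⟧} = {d1, d2, d4, d7, d8, d9, d12, d13}
⟦on d4⟧ = {x : ⟨x, d4⟩ ∈ ⟦on⟧} = {d2, d3, d4, d7, d8, d10, d11, d13}
⟦chef⟧ = {d1, d3, d6, d7, d8, d9, d10, d11, d12, d13}
… ∩ ⟦who helped d10⟧ = {d1, d3, d6, d7, d8, d9, d10, d11, d12, d13} ∩ {d1, d2, d4, d7, d8, d9, d12, d13} = {d1, d7, d8, d9, d12, d13}
… ∩ ⟦on d4⟧ = {d1, d7, d8, d9, d12, d13} ∩ {d2, d3, d4, d7, d8, d10, d11, d13} = {d7, d8, d13}
… ∩ ⟦large⟧ = {d7, d8, d13} ∩ {d1, d2, d3, d4, d6, d10, d12, d13} = {d13}
So ⟦large chef who helped d10 on d4⟧ = {d13}.

{d13}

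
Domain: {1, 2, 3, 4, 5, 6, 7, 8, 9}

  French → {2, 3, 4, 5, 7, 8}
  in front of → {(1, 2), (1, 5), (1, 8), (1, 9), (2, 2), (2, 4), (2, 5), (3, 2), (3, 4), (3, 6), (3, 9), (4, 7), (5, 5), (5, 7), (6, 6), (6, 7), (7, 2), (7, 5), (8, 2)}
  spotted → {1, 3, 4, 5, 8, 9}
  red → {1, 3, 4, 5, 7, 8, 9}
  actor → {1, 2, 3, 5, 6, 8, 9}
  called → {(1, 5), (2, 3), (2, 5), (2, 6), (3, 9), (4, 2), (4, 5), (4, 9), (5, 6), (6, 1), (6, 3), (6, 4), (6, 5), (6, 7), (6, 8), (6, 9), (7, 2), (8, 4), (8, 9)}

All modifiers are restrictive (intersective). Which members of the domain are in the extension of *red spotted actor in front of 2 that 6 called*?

{1, 3, 8}

⟦in front of 2⟧ = {x : ⟨x, 2⟩ ∈ ⟦in front of⟧} = {1, 2, 3, 7, 8}
⟦that 6 called⟧ = {x : ⟨6, x⟩ ∈ ⟦called⟧} = {1, 3, 4, 5, 7, 8, 9}
⟦actor⟧ = {1, 2, 3, 5, 6, 8, 9}
… ∩ ⟦in front of 2⟧ = {1, 2, 3, 5, 6, 8, 9} ∩ {1, 2, 3, 7, 8} = {1, 2, 3, 8}
… ∩ ⟦that 6 called⟧ = {1, 2, 3, 8} ∩ {1, 3, 4, 5, 7, 8, 9} = {1, 3, 8}
… ∩ ⟦red⟧ = {1, 3, 8} ∩ {1, 3, 4, 5, 7, 8, 9} = {1, 3, 8}
… ∩ ⟦spotted⟧ = {1, 3, 8} ∩ {1, 3, 4, 5, 8, 9} = {1, 3, 8}
So ⟦red spotted actor in front of 2 that 6 called⟧ = {1, 3, 8}.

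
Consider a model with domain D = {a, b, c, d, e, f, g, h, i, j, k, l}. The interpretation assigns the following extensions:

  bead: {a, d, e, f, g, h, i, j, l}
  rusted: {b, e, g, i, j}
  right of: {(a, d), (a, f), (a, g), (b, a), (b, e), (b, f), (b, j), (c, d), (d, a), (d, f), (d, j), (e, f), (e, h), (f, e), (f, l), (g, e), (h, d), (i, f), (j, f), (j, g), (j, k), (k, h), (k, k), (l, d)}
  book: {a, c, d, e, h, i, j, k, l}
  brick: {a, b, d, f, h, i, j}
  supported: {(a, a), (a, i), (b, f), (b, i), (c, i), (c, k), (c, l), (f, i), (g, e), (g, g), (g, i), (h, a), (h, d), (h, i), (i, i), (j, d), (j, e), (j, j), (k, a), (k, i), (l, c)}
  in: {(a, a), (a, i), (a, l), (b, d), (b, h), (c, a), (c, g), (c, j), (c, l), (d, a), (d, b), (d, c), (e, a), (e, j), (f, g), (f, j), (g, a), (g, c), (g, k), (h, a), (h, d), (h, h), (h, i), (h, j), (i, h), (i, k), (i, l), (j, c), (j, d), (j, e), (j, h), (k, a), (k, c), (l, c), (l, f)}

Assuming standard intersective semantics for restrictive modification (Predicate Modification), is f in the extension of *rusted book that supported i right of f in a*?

⟦that supported i⟧ = {x : ⟨x, i⟩ ∈ ⟦supported⟧} = {a, b, c, f, g, h, i, k}
⟦right of f⟧ = {x : ⟨x, f⟩ ∈ ⟦right of⟧} = {a, b, d, e, i, j}
⟦in a⟧ = {x : ⟨x, a⟩ ∈ ⟦in⟧} = {a, c, d, e, g, h, k}
⟦book⟧ = {a, c, d, e, h, i, j, k, l}
… ∩ ⟦that supported i⟧ = {a, c, d, e, h, i, j, k, l} ∩ {a, b, c, f, g, h, i, k} = {a, c, h, i, k}
… ∩ ⟦right of f⟧ = {a, c, h, i, k} ∩ {a, b, d, e, i, j} = {a, i}
… ∩ ⟦in a⟧ = {a, i} ∩ {a, c, d, e, g, h, k} = {a}
… ∩ ⟦rusted⟧ = {a} ∩ {b, e, g, i, j} = ∅
⟦rusted book that supported i right of f in a⟧ = ∅; f ∉ this set.

no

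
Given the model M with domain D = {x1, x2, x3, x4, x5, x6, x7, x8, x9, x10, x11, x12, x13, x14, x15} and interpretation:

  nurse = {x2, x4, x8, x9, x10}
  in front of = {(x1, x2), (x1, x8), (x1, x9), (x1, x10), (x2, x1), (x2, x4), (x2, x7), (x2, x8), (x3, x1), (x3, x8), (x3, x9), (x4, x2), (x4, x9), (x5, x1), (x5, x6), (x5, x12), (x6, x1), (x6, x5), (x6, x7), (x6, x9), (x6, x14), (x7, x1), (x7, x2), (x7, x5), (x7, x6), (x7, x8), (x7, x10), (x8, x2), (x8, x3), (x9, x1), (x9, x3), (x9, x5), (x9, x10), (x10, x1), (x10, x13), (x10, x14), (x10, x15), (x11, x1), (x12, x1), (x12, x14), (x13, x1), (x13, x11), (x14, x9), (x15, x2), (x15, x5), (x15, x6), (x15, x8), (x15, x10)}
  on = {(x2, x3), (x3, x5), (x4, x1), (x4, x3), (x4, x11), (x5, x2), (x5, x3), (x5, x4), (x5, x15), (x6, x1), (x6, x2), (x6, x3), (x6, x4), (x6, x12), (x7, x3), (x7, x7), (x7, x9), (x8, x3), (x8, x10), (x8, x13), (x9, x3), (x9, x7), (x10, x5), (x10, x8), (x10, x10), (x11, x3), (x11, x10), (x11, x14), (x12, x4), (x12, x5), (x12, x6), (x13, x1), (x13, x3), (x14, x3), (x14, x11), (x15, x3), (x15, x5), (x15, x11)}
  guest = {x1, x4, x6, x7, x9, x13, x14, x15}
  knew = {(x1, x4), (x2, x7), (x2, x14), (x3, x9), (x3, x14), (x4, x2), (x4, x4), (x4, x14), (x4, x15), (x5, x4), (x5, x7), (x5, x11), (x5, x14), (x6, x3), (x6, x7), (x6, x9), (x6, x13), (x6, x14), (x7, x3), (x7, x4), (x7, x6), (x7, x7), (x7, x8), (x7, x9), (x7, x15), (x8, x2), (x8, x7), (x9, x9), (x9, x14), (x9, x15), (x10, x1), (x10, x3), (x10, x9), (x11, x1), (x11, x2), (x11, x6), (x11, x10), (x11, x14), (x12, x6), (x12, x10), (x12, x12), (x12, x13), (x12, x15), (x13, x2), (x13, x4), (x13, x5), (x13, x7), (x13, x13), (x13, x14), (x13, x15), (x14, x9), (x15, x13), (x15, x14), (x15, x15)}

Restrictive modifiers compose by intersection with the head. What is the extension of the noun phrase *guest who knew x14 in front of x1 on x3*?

{x6, x9, x13}

⟦who knew x14⟧ = {x : ⟨x, x14⟩ ∈ ⟦knew⟧} = {x2, x3, x4, x5, x6, x9, x11, x13, x15}
⟦in front of x1⟧ = {x : ⟨x, x1⟩ ∈ ⟦in front of⟧} = {x2, x3, x5, x6, x7, x9, x10, x11, x12, x13}
⟦on x3⟧ = {x : ⟨x, x3⟩ ∈ ⟦on⟧} = {x2, x4, x5, x6, x7, x8, x9, x11, x13, x14, x15}
⟦guest⟧ = {x1, x4, x6, x7, x9, x13, x14, x15}
… ∩ ⟦who knew x14⟧ = {x1, x4, x6, x7, x9, x13, x14, x15} ∩ {x2, x3, x4, x5, x6, x9, x11, x13, x15} = {x4, x6, x9, x13, x15}
… ∩ ⟦in front of x1⟧ = {x4, x6, x9, x13, x15} ∩ {x2, x3, x5, x6, x7, x9, x10, x11, x12, x13} = {x6, x9, x13}
… ∩ ⟦on x3⟧ = {x6, x9, x13} ∩ {x2, x4, x5, x6, x7, x8, x9, x11, x13, x14, x15} = {x6, x9, x13}
So ⟦guest who knew x14 in front of x1 on x3⟧ = {x6, x9, x13}.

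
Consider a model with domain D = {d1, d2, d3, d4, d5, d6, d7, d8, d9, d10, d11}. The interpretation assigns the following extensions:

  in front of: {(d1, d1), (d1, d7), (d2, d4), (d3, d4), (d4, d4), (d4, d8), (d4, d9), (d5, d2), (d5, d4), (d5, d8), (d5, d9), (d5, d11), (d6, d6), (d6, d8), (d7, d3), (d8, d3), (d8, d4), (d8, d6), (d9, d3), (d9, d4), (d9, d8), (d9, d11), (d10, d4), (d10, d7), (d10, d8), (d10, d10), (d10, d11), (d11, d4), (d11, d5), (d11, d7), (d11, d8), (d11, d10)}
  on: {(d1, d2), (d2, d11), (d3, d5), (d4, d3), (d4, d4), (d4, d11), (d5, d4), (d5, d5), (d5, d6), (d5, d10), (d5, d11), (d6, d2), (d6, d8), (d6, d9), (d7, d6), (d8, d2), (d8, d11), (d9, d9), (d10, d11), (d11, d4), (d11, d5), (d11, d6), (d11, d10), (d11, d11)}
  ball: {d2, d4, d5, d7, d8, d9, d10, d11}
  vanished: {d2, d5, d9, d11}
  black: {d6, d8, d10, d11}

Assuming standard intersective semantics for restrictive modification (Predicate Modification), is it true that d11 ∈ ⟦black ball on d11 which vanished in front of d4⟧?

yes

⟦on d11⟧ = {x : ⟨x, d11⟩ ∈ ⟦on⟧} = {d2, d4, d5, d8, d10, d11}
⟦which vanished⟧ = ⟦vanished⟧ = {d2, d5, d9, d11}
⟦in front of d4⟧ = {x : ⟨x, d4⟩ ∈ ⟦in front of⟧} = {d2, d3, d4, d5, d8, d9, d10, d11}
⟦ball⟧ = {d2, d4, d5, d7, d8, d9, d10, d11}
… ∩ ⟦on d11⟧ = {d2, d4, d5, d7, d8, d9, d10, d11} ∩ {d2, d4, d5, d8, d10, d11} = {d2, d4, d5, d8, d10, d11}
… ∩ ⟦which vanished⟧ = {d2, d4, d5, d8, d10, d11} ∩ {d2, d5, d9, d11} = {d2, d5, d11}
… ∩ ⟦in front of d4⟧ = {d2, d5, d11} ∩ {d2, d3, d4, d5, d8, d9, d10, d11} = {d2, d5, d11}
… ∩ ⟦black⟧ = {d2, d5, d11} ∩ {d6, d8, d10, d11} = {d11}
⟦black ball on d11 which vanished in front of d4⟧ = {d11}; d11 ∈ this set.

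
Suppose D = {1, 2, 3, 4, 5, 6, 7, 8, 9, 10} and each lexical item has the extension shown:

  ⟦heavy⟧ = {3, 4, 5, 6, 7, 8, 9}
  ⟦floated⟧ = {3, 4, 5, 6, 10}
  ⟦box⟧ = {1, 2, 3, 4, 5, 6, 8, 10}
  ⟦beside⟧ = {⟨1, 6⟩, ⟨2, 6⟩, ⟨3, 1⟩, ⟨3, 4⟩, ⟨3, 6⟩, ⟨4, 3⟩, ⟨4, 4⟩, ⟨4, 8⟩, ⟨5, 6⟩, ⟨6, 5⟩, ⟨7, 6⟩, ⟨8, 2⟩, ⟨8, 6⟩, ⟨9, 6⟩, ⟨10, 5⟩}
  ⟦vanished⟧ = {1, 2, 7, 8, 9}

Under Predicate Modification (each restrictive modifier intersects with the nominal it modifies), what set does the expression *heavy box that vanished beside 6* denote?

{8}

⟦that vanished⟧ = ⟦vanished⟧ = {1, 2, 7, 8, 9}
⟦beside 6⟧ = {x : ⟨x, 6⟩ ∈ ⟦beside⟧} = {1, 2, 3, 5, 7, 8, 9}
⟦box⟧ = {1, 2, 3, 4, 5, 6, 8, 10}
… ∩ ⟦that vanished⟧ = {1, 2, 3, 4, 5, 6, 8, 10} ∩ {1, 2, 7, 8, 9} = {1, 2, 8}
… ∩ ⟦beside 6⟧ = {1, 2, 8} ∩ {1, 2, 3, 5, 7, 8, 9} = {1, 2, 8}
… ∩ ⟦heavy⟧ = {1, 2, 8} ∩ {3, 4, 5, 6, 7, 8, 9} = {8}
So ⟦heavy box that vanished beside 6⟧ = {8}.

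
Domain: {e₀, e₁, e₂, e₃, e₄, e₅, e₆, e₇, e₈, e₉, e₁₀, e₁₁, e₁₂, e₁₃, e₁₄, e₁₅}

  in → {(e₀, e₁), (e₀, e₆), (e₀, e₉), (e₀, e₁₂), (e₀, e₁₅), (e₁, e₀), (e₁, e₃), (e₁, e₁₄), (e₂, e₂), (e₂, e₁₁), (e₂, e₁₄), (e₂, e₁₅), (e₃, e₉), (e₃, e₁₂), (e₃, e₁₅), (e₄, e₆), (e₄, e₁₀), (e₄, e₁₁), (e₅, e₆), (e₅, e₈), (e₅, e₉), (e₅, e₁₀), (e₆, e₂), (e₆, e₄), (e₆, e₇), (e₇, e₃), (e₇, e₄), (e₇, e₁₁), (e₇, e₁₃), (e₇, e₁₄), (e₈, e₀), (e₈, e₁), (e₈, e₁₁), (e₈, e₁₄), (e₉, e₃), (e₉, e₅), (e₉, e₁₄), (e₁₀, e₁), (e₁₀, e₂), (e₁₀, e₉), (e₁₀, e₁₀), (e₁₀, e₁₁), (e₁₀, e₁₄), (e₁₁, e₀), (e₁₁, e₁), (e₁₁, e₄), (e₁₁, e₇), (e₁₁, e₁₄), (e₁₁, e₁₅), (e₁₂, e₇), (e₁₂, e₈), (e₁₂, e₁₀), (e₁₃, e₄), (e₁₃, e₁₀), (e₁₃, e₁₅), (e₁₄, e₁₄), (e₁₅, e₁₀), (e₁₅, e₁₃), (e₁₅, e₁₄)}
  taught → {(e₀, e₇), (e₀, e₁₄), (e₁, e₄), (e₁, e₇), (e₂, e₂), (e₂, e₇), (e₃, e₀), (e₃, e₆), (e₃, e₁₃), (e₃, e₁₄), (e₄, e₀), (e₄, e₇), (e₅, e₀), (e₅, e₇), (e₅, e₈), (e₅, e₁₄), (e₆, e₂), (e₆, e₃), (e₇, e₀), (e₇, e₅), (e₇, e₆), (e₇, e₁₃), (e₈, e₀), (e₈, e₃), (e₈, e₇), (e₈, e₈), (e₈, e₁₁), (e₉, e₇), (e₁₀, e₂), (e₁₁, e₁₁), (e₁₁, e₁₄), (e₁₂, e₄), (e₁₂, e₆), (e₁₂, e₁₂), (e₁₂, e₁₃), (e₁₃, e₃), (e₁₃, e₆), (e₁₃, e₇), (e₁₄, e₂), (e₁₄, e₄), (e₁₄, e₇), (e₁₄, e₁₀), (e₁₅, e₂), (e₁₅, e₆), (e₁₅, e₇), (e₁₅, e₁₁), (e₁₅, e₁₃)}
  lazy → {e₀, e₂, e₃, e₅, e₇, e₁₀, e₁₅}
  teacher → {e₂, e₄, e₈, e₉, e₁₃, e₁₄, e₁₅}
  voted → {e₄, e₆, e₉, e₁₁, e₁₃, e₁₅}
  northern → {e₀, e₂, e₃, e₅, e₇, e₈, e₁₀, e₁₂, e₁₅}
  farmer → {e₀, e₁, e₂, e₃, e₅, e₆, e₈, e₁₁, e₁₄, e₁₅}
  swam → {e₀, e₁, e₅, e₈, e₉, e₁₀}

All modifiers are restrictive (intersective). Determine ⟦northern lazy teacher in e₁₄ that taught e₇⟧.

⟦in e₁₄⟧ = {x : ⟨x, e₁₄⟩ ∈ ⟦in⟧} = {e₁, e₂, e₇, e₈, e₉, e₁₀, e₁₁, e₁₄, e₁₅}
⟦that taught e₇⟧ = {x : ⟨x, e₇⟩ ∈ ⟦taught⟧} = {e₀, e₁, e₂, e₄, e₅, e₈, e₉, e₁₃, e₁₄, e₁₅}
⟦teacher⟧ = {e₂, e₄, e₈, e₉, e₁₃, e₁₄, e₁₅}
… ∩ ⟦in e₁₄⟧ = {e₂, e₄, e₈, e₉, e₁₃, e₁₄, e₁₅} ∩ {e₁, e₂, e₇, e₈, e₉, e₁₀, e₁₁, e₁₄, e₁₅} = {e₂, e₈, e₉, e₁₄, e₁₅}
… ∩ ⟦that taught e₇⟧ = {e₂, e₈, e₉, e₁₄, e₁₅} ∩ {e₀, e₁, e₂, e₄, e₅, e₈, e₉, e₁₃, e₁₄, e₁₅} = {e₂, e₈, e₉, e₁₄, e₁₅}
… ∩ ⟦northern⟧ = {e₂, e₈, e₉, e₁₄, e₁₅} ∩ {e₀, e₂, e₃, e₅, e₇, e₈, e₁₀, e₁₂, e₁₅} = {e₂, e₈, e₁₅}
… ∩ ⟦lazy⟧ = {e₂, e₈, e₁₅} ∩ {e₀, e₂, e₃, e₅, e₇, e₁₀, e₁₅} = {e₂, e₁₅}
So ⟦northern lazy teacher in e₁₄ that taught e₇⟧ = {e₂, e₁₅}.

{e₂, e₁₅}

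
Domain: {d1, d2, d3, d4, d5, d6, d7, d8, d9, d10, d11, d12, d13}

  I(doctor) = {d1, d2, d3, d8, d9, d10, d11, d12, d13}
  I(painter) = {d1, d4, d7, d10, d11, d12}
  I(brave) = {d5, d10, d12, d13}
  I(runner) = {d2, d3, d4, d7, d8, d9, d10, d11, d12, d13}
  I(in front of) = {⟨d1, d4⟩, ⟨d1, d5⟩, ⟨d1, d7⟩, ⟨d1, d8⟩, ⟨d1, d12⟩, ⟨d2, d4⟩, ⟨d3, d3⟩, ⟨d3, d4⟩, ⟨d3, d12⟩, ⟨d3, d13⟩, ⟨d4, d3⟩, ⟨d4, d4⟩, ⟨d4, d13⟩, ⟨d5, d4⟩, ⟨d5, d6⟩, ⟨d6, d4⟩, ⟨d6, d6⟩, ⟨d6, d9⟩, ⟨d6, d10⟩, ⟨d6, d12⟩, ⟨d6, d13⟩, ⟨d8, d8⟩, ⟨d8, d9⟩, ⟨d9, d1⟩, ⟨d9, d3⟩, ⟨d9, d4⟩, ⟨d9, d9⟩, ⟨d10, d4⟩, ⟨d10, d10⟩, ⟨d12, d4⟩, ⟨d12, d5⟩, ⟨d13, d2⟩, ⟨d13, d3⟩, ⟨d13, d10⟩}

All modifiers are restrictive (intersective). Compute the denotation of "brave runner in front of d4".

{d10, d12}

⟦in front of d4⟧ = {x : ⟨x, d4⟩ ∈ ⟦in front of⟧} = {d1, d2, d3, d4, d5, d6, d9, d10, d12}
⟦runner⟧ = {d2, d3, d4, d7, d8, d9, d10, d11, d12, d13}
… ∩ ⟦in front of d4⟧ = {d2, d3, d4, d7, d8, d9, d10, d11, d12, d13} ∩ {d1, d2, d3, d4, d5, d6, d9, d10, d12} = {d2, d3, d4, d9, d10, d12}
… ∩ ⟦brave⟧ = {d2, d3, d4, d9, d10, d12} ∩ {d5, d10, d12, d13} = {d10, d12}
So ⟦brave runner in front of d4⟧ = {d10, d12}.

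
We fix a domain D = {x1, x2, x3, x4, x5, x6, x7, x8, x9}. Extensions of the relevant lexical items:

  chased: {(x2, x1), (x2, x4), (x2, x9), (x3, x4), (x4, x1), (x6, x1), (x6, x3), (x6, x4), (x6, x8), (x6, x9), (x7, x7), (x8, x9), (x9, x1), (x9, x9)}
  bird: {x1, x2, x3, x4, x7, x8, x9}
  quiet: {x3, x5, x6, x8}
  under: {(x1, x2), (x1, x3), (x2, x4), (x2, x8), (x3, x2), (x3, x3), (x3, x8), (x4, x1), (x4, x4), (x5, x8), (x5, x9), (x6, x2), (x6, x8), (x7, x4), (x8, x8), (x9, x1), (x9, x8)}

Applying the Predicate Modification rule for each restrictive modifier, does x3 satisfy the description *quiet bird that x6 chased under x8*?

⟦that x6 chased⟧ = {x : ⟨x6, x⟩ ∈ ⟦chased⟧} = {x1, x3, x4, x8, x9}
⟦under x8⟧ = {x : ⟨x, x8⟩ ∈ ⟦under⟧} = {x2, x3, x5, x6, x8, x9}
⟦bird⟧ = {x1, x2, x3, x4, x7, x8, x9}
… ∩ ⟦that x6 chased⟧ = {x1, x2, x3, x4, x7, x8, x9} ∩ {x1, x3, x4, x8, x9} = {x1, x3, x4, x8, x9}
… ∩ ⟦under x8⟧ = {x1, x3, x4, x8, x9} ∩ {x2, x3, x5, x6, x8, x9} = {x3, x8, x9}
… ∩ ⟦quiet⟧ = {x3, x8, x9} ∩ {x3, x5, x6, x8} = {x3, x8}
⟦quiet bird that x6 chased under x8⟧ = {x3, x8}; x3 ∈ this set.

yes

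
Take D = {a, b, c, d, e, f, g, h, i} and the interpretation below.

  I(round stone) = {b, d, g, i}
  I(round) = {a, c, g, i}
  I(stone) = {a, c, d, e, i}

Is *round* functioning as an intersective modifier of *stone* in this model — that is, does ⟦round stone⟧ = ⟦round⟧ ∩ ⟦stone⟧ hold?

no

⟦round⟧ ∩ ⟦stone⟧ = {a, c, g, i} ∩ {a, c, d, e, i} = {a, c, i}
Observed ⟦round stone⟧ = {b, d, g, i}.
These differ, so the modifier is not intersective in this model.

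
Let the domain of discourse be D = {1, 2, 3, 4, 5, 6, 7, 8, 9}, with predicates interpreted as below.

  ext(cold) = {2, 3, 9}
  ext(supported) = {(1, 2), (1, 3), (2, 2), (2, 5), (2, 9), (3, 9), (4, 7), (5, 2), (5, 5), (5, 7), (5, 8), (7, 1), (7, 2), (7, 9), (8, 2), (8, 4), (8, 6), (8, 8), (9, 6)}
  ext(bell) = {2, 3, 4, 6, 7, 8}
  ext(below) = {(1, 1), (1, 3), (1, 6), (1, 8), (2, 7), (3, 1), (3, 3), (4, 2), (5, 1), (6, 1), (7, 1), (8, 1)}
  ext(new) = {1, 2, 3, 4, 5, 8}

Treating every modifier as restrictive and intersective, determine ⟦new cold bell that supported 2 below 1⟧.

⟦that supported 2⟧ = {x : ⟨x, 2⟩ ∈ ⟦supported⟧} = {1, 2, 5, 7, 8}
⟦below 1⟧ = {x : ⟨x, 1⟩ ∈ ⟦below⟧} = {1, 3, 5, 6, 7, 8}
⟦bell⟧ = {2, 3, 4, 6, 7, 8}
… ∩ ⟦that supported 2⟧ = {2, 3, 4, 6, 7, 8} ∩ {1, 2, 5, 7, 8} = {2, 7, 8}
… ∩ ⟦below 1⟧ = {2, 7, 8} ∩ {1, 3, 5, 6, 7, 8} = {7, 8}
… ∩ ⟦new⟧ = {7, 8} ∩ {1, 2, 3, 4, 5, 8} = {8}
… ∩ ⟦cold⟧ = {8} ∩ {2, 3, 9} = ∅
So ⟦new cold bell that supported 2 below 1⟧ = { }.

{ }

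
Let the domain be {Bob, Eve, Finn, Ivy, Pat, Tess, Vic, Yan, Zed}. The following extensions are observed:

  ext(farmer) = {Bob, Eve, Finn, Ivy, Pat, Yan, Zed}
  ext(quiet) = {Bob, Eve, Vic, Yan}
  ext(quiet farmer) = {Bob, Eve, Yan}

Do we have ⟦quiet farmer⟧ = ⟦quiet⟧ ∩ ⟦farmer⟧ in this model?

yes

⟦quiet⟧ ∩ ⟦farmer⟧ = {Bob, Eve, Vic, Yan} ∩ {Bob, Eve, Finn, Ivy, Pat, Yan, Zed} = {Bob, Eve, Yan}
Observed ⟦quiet farmer⟧ = {Bob, Eve, Yan}.
These coincide, so the modifier is intersective here.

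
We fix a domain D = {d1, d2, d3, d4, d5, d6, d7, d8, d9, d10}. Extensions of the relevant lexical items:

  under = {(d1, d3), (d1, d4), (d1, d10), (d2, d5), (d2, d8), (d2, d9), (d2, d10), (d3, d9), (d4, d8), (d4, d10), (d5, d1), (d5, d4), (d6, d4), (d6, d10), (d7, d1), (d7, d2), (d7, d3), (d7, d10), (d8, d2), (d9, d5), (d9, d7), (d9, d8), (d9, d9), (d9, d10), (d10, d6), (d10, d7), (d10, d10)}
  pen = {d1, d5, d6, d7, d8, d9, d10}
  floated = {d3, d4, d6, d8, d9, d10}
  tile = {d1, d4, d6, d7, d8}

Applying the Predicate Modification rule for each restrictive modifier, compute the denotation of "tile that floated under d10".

{d4, d6}

⟦that floated⟧ = ⟦floated⟧ = {d3, d4, d6, d8, d9, d10}
⟦under d10⟧ = {x : ⟨x, d10⟩ ∈ ⟦under⟧} = {d1, d2, d4, d6, d7, d9, d10}
⟦tile⟧ = {d1, d4, d6, d7, d8}
… ∩ ⟦that floated⟧ = {d1, d4, d6, d7, d8} ∩ {d3, d4, d6, d8, d9, d10} = {d4, d6, d8}
… ∩ ⟦under d10⟧ = {d4, d6, d8} ∩ {d1, d2, d4, d6, d7, d9, d10} = {d4, d6}
So ⟦tile that floated under d10⟧ = {d4, d6}.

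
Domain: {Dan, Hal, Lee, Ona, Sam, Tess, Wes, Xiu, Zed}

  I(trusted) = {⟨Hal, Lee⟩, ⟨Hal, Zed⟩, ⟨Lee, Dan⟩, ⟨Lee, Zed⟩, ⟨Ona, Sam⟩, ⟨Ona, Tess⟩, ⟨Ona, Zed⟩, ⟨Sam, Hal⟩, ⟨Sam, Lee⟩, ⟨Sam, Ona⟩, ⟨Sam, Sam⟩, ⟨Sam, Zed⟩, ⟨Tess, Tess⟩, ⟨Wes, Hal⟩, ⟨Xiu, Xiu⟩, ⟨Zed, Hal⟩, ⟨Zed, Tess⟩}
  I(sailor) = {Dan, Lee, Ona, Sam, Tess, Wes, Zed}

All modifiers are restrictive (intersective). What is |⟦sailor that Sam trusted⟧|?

⟦that Sam trusted⟧ = {x : ⟨Sam, x⟩ ∈ ⟦trusted⟧} = {Hal, Lee, Ona, Sam, Zed}
⟦sailor⟧ = {Dan, Lee, Ona, Sam, Tess, Wes, Zed}
… ∩ ⟦that Sam trusted⟧ = {Dan, Lee, Ona, Sam, Tess, Wes, Zed} ∩ {Hal, Lee, Ona, Sam, Zed} = {Lee, Ona, Sam, Zed}
⟦sailor that Sam trusted⟧ = {Lee, Ona, Sam, Zed}, so the cardinality is 4.

4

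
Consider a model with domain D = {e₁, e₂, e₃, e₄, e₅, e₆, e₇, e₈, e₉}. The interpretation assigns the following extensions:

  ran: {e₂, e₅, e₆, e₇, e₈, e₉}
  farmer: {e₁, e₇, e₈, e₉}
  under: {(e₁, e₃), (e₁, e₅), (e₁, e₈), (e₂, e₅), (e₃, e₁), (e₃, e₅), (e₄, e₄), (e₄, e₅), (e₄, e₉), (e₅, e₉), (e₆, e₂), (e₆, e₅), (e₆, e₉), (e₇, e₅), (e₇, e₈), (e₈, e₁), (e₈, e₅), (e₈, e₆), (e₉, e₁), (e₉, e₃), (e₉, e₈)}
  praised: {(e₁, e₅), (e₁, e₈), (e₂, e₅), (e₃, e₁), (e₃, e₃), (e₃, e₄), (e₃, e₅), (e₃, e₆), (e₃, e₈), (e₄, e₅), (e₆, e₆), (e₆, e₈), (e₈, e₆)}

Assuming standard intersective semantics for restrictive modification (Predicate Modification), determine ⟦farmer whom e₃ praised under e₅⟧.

⟦whom e₃ praised⟧ = {x : ⟨e₃, x⟩ ∈ ⟦praised⟧} = {e₁, e₃, e₄, e₅, e₆, e₈}
⟦under e₅⟧ = {x : ⟨x, e₅⟩ ∈ ⟦under⟧} = {e₁, e₂, e₃, e₄, e₆, e₇, e₈}
⟦farmer⟧ = {e₁, e₇, e₈, e₉}
… ∩ ⟦whom e₃ praised⟧ = {e₁, e₇, e₈, e₉} ∩ {e₁, e₃, e₄, e₅, e₆, e₈} = {e₁, e₈}
… ∩ ⟦under e₅⟧ = {e₁, e₈} ∩ {e₁, e₂, e₃, e₄, e₆, e₇, e₈} = {e₁, e₈}
So ⟦farmer whom e₃ praised under e₅⟧ = {e₁, e₈}.

{e₁, e₈}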